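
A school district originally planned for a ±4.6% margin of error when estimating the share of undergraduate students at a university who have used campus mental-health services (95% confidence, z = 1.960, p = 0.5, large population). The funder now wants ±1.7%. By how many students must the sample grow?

2870

At ±4.6%: n = 1.960² × 0.2500 / 0.046² ≈ 453.88 → 454.
At ±1.7%: n = 1.960² × 0.2500 / 0.017² ≈ 3323.18 → 3324.
Additional respondents: 3324 − 454 = 2870.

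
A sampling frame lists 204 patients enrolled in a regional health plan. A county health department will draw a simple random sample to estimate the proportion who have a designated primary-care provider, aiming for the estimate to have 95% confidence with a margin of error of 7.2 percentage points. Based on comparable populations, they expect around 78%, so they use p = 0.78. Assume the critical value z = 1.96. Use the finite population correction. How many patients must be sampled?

79

Unadjusted: n₀ = 1.96² × 0.78 × 0.22 / 0.072² ≈ 127.16, so n₀ = 128.
Finite population correction with N = 204: n = n₀ / (1 + (n₀−1)/N) = 128 / (1 + 127/204) = 128 / 1.6225 ≈ 78.89.
Rounding up, n = 79.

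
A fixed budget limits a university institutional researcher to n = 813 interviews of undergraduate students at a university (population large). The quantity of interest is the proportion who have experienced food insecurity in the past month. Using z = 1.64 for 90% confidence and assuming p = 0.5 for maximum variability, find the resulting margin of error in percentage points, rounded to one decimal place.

2.9

SE(p̂) = √[p(1−p)/n] = √[0.2500/813] = 0.01754.
E = z × SE = 1.64 × 0.01754 = 0.02876, or 2.9 percentage points.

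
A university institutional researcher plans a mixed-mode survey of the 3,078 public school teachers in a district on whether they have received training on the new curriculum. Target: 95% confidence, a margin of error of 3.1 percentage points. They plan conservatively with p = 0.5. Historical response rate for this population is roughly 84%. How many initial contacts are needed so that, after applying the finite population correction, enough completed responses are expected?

899

For 95% confidence, z = 1.960.
Completed interviews needed (unadjusted): n₀ = 1.960² × 0.2500 / 0.031² ≈ 999.38 → 1000.
FPC for N = 3,078: n = 1000 / (1 + 999/3078) = 1000 / 1.3246 ≈ 754.97 → 755.
At an 84% response rate, contacts needed = 755 / 0.84 ≈ 898.81 → 899.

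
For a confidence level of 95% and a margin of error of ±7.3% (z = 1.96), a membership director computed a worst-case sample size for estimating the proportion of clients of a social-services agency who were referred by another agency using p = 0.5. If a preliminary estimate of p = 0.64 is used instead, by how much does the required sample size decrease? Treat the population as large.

Conservative (p = 0.5): n = 1.96² × 0.25 / 0.073² ≈ 180.22 → 181.
Using p = 0.64: p(1−p) = 0.2304, so n = 1.96² × 0.2304 / 0.073² ≈ 166.09 → 167.
Reduction: 181 − 167 = 14.

14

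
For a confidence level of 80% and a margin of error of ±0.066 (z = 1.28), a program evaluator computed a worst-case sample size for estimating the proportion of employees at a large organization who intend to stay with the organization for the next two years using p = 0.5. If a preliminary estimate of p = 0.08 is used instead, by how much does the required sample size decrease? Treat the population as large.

67

Conservative (p = 0.5): n = 1.28² × 0.25 / 0.066² ≈ 94.03 → 95.
Using p = 0.08: p(1−p) = 0.0736, so n = 1.28² × 0.0736 / 0.066² ≈ 27.68 → 28.
Reduction: 95 − 28 = 67.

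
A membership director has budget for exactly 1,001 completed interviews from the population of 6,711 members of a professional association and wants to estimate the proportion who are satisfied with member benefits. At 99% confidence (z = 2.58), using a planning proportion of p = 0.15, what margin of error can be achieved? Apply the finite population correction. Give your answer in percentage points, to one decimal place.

2.7

Finite-population factor: (N−n)/(N−1) = (6711−1001)/(6711−1) = 0.8510.
SE(p̂) = √[p(1−p)/n · (N−n)/(N−1)] = √[0.1275/1001 × 0.8510] = 0.01041.
E = z × SE = 2.58 × 0.01041 = 0.02686 ≈ 2.7 percentage points.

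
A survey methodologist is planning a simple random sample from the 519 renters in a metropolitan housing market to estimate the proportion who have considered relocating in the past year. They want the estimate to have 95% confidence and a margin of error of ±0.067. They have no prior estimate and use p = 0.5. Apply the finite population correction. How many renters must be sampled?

For 95% confidence, z = 1.960.
Unadjusted: n₀ = 1.960² × 0.50 × 0.50 / 0.067² ≈ 213.95, so n₀ = 214.
Finite population correction with N = 519: n = n₀ / (1 + (n₀−1)/N) = 214 / (1 + 213/519) = 214 / 1.4104 ≈ 151.73.
Rounding up, n = 152.

152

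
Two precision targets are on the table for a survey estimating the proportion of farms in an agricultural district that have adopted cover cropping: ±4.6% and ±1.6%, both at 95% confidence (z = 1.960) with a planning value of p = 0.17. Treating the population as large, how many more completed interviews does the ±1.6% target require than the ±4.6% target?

1861

At ±4.6%: n = 1.960² × 0.1411 / 0.046² ≈ 256.17 → 257.
At ±1.6%: n = 1.960² × 0.1411 / 0.016² ≈ 2117.38 → 2118.
Additional respondents: 2118 − 257 = 1861.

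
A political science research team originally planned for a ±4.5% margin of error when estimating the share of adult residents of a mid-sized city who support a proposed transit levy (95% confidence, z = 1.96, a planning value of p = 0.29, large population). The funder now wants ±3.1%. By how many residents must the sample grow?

433

At ±4.5%: n = 1.96² × 0.2059 / 0.045² ≈ 390.61 → 391.
At ±3.1%: n = 1.96² × 0.2059 / 0.031² ≈ 823.09 → 824.
Additional respondents: 824 − 391 = 433.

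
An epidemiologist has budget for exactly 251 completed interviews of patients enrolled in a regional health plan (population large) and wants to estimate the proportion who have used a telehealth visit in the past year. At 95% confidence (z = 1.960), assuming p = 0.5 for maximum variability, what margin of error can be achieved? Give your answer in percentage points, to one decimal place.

6.2

SE(p̂) = √[p(1−p)/n] = √[0.2500/251] = 0.03156.
E = z × SE = 1.960 × 0.03156 = 0.06186, or 6.2 percentage points.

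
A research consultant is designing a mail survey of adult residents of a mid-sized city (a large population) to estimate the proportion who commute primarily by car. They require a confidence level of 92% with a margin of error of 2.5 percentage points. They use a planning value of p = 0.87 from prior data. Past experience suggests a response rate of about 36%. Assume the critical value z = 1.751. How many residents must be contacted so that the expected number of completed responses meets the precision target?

1542

Completed interviews needed: n₀ = 1.751² × 0.1131 / 0.025² ≈ 554.82 → 555.
At a 36% response rate, contacts needed = 555 / 0.36 ≈ 1541.67 → 1542.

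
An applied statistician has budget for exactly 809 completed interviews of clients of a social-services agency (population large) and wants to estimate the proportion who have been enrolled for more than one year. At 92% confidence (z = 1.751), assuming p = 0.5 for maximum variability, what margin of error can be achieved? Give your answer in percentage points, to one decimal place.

3.1

SE(p̂) = √[p(1−p)/n] = √[0.2500/809] = 0.01758.
E = z × SE = 1.751 × 0.01758 = 0.03078, or 3.1 percentage points.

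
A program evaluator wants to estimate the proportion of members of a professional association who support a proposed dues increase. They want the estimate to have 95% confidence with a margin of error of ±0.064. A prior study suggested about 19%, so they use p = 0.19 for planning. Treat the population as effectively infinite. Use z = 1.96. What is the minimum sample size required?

145

With p = 0.19, p(1−p) = 0.1539.
n = z²·p(1−p)/E² = 1.96² × 0.1539 / 0.064² = 3.8416 × 0.1539 / 0.004096 ≈ 144.34.
Rounding up gives n = 145.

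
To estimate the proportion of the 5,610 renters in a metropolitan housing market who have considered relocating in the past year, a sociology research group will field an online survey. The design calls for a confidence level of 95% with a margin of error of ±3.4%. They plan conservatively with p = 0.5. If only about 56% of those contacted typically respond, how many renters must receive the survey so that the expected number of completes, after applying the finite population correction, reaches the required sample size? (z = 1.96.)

1293

Completed interviews needed (unadjusted): n₀ = 1.96² × 0.2500 / 0.034² ≈ 830.80 → 831.
FPC for N = 5,610: n = 831 / (1 + 830/5610) = 831 / 1.1480 ≈ 723.90 → 724.
At a 56% response rate, contacts needed = 724 / 0.56 ≈ 1292.86 → 1293.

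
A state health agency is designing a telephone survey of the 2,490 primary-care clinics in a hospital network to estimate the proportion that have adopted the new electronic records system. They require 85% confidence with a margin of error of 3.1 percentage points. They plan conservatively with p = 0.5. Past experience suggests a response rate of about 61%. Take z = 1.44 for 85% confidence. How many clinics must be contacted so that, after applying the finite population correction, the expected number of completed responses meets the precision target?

Completed interviews needed (unadjusted): n₀ = 1.44² × 0.2500 / 0.031² ≈ 539.44 → 540.
FPC for N = 2,490: n = 540 / (1 + 539/2490) = 540 / 1.2165 ≈ 443.91 → 444.
At a 61% response rate, contacts needed = 444 / 0.61 ≈ 727.87 → 728.

728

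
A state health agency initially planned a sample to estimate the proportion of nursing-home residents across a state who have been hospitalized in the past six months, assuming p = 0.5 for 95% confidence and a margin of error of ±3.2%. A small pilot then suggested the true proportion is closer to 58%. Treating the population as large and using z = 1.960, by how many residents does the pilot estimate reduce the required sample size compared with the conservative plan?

24

Conservative (p = 0.5): n = 1.960² × 0.25 / 0.032² ≈ 937.89 → 938.
Using p = 0.58: p(1−p) = 0.2436, so n = 1.960² × 0.2436 / 0.032² ≈ 913.88 → 914.
Reduction: 938 − 914 = 24.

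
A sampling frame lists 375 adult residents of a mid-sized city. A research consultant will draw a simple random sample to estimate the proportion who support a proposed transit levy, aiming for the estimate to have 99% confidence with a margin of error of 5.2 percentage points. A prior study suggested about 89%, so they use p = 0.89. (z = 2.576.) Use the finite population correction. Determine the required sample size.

147

Unadjusted: n₀ = 2.576² × 0.89 × 0.11 / 0.052² ≈ 240.25, so n₀ = 241.
Finite population correction with N = 375: n = n₀ / (1 + (n₀−1)/N) = 241 / (1 + 240/375) = 241 / 1.6400 ≈ 146.95.
Rounding up, n = 147.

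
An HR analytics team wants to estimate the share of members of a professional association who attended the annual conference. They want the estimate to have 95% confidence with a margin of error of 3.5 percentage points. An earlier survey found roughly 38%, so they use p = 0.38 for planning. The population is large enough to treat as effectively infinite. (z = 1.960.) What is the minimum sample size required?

With p = 0.38, p(1−p) = 0.2356.
n = z²·p(1−p)/E² = 1.960² × 0.2356 / 0.035² = 3.8416 × 0.2356 / 0.001225 ≈ 738.84.
Rounding up gives n = 739.

739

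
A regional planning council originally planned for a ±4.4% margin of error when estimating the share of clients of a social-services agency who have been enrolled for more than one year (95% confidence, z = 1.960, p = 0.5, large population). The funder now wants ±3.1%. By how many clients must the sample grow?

At ±4.4%: n = 1.960² × 0.2500 / 0.044² ≈ 496.07 → 497.
At ±3.1%: n = 1.960² × 0.2500 / 0.031² ≈ 999.38 → 1000.
Additional respondents: 1000 − 497 = 503.

503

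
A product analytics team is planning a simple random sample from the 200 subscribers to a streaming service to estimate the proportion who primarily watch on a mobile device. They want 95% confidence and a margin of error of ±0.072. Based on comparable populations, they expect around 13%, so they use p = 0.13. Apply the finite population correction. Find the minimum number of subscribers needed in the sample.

For 95% confidence, z = 1.960.
Unadjusted: n₀ = 1.960² × 0.13 × 0.87 / 0.072² ≈ 83.81, so n₀ = 84.
Finite population correction with N = 200: n = n₀ / (1 + (n₀−1)/N) = 84 / (1 + 83/200) = 84 / 1.4150 ≈ 59.36.
Rounding up, n = 60.

60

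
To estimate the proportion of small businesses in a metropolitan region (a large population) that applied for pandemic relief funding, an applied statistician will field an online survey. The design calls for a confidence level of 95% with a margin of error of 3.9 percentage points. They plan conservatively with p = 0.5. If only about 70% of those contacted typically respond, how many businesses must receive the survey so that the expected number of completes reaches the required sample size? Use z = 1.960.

903

Completed interviews needed: n₀ = 1.960² × 0.2500 / 0.039² ≈ 631.43 → 632.
At a 70% response rate, contacts needed = 632 / 0.70 ≈ 902.86 → 903.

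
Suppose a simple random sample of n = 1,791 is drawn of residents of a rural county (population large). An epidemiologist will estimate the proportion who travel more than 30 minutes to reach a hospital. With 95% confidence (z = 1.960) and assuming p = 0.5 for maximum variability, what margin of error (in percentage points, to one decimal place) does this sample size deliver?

SE(p̂) = √[p(1−p)/n] = √[0.2500/1791] = 0.01181.
E = z × SE = 1.960 × 0.01181 = 0.02316, or 2.3 percentage points.

2.3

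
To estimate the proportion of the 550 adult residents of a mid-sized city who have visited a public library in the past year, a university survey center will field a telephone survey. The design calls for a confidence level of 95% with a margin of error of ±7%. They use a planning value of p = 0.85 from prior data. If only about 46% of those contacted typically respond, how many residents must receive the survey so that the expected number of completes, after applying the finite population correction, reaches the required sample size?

For 95% confidence, z = 1.960.
Completed interviews needed (unadjusted): n₀ = 1.960² × 0.1275 / 0.070² ≈ 99.96 → 100.
FPC for N = 550: n = 100 / (1 + 99/550) = 100 / 1.1800 ≈ 84.75 → 85.
At a 46% response rate, contacts needed = 85 / 0.46 ≈ 184.78 → 185.

185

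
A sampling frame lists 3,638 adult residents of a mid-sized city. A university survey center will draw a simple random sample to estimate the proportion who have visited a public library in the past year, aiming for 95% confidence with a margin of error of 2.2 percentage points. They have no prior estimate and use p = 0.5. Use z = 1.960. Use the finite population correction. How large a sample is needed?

1285

Unadjusted: n₀ = 1.960² × 0.50 × 0.50 / 0.022² ≈ 1984.30, so n₀ = 1985.
Finite population correction with N = 3,638: n = n₀ / (1 + (n₀−1)/N) = 1985 / (1 + 1984/3638) = 1985 / 1.5454 ≈ 1284.49.
Rounding up, n = 1285.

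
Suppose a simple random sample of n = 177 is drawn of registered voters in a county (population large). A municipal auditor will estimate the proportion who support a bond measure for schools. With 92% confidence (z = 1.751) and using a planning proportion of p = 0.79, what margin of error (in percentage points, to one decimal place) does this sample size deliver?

SE(p̂) = √[p(1−p)/n] = √[0.1659/177] = 0.03062.
E = z × SE = 1.751 × 0.03062 = 0.05361, or 5.4 percentage points.

5.4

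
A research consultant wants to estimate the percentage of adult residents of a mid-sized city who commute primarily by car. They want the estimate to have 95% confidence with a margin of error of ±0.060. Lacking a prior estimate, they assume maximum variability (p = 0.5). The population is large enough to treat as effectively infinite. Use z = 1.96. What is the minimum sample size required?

With p = 0.5, p(1−p) = 0.25.
n = z²·p(1−p)/E² = 1.96² × 0.2500 / 0.060² = 3.8416 × 0.2500 / 0.003600 ≈ 266.78.
Rounding up gives n = 267.

267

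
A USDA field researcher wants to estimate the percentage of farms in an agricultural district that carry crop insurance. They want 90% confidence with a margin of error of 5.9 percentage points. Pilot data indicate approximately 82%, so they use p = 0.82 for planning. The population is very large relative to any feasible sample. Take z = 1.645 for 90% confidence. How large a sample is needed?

With p = 0.82, p(1−p) = 0.1476.
n = z²·p(1−p)/E² = 1.645² × 0.1476 / 0.059² = 2.7060 × 0.1476 / 0.003481 ≈ 114.74.
Rounding up gives n = 115.

115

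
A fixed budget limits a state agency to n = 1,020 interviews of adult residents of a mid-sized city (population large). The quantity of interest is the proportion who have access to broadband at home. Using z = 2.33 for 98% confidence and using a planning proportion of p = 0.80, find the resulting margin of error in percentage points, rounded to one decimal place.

2.9

SE(p̂) = √[p(1−p)/n] = √[0.1600/1020] = 0.01252.
E = z × SE = 2.33 × 0.01252 = 0.02918, or 2.9 percentage points.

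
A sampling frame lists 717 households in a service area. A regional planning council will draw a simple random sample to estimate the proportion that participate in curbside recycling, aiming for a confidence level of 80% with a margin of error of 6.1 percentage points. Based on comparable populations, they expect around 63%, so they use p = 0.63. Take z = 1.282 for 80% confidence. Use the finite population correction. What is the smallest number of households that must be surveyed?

91

Unadjusted: n₀ = 1.282² × 0.63 × 0.37 / 0.061² ≈ 102.96, so n₀ = 103.
Finite population correction with N = 717: n = n₀ / (1 + (n₀−1)/N) = 103 / (1 + 102/717) = 103 / 1.1423 ≈ 90.17.
Rounding up, n = 91.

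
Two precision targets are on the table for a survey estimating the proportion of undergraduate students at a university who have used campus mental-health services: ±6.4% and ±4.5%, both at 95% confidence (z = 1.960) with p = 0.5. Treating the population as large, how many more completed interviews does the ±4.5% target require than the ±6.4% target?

At ±6.4%: n = 1.960² × 0.2500 / 0.064² ≈ 234.47 → 235.
At ±4.5%: n = 1.960² × 0.2500 / 0.045² ≈ 474.27 → 475.
Additional respondents: 475 − 235 = 240.

240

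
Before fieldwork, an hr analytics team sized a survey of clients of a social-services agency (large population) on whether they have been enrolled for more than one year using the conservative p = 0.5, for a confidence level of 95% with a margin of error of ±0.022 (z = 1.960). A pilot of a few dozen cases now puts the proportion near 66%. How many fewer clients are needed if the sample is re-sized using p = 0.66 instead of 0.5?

Conservative (p = 0.5): n = 1.960² × 0.25 / 0.022² ≈ 1984.30 → 1985.
Using p = 0.66: p(1−p) = 0.2244, so n = 1.960² × 0.2244 / 0.022² ≈ 1781.11 → 1782.
Reduction: 1985 − 1782 = 203.

203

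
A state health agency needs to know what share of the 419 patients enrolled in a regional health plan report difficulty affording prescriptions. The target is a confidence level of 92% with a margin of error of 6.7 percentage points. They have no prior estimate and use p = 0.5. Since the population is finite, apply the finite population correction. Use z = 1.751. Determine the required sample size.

122

Unadjusted: n₀ = 1.751² × 0.50 × 0.50 / 0.067² ≈ 170.75, so n₀ = 171.
Finite population correction with N = 419: n = n₀ / (1 + (n₀−1)/N) = 171 / (1 + 170/419) = 171 / 1.4057 ≈ 121.65.
Rounding up, n = 122.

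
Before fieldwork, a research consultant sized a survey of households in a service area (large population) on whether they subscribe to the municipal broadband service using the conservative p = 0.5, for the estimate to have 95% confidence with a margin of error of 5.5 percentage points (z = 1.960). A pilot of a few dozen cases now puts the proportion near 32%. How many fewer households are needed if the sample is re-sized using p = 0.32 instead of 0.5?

Conservative (p = 0.5): n = 1.960² × 0.25 / 0.055² ≈ 317.49 → 318.
Using p = 0.32: p(1−p) = 0.2176, so n = 1.960² × 0.2176 / 0.055² ≈ 276.34 → 277.
Reduction: 318 − 277 = 41.

41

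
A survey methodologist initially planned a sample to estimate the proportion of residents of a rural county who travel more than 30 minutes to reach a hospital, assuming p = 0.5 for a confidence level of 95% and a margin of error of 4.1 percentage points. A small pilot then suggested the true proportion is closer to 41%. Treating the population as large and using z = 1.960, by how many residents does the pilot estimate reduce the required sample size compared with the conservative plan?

Conservative (p = 0.5): n = 1.960² × 0.25 / 0.041² ≈ 571.33 → 572.
Using p = 0.41: p(1−p) = 0.2419, so n = 1.960² × 0.2419 / 0.041² ≈ 552.82 → 553.
Reduction: 572 − 553 = 19.

19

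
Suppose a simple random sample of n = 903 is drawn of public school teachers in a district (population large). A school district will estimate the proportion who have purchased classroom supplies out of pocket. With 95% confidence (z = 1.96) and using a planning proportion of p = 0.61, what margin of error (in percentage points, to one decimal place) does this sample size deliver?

SE(p̂) = √[p(1−p)/n] = √[0.2379/903] = 0.01623.
E = z × SE = 1.96 × 0.01623 = 0.03181, or 3.2 percentage points.

3.2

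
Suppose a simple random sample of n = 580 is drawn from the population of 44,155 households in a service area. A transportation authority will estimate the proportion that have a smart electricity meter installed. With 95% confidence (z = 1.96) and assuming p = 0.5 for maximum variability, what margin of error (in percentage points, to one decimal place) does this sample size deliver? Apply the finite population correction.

Finite-population factor: (N−n)/(N−1) = (44155−580)/(44155−1) = 0.9869.
SE(p̂) = √[p(1−p)/n · (N−n)/(N−1)] = √[0.2500/580 × 0.9869] = 0.02062.
E = z × SE = 1.96 × 0.02062 = 0.04042 ≈ 4.0 percentage points.

4.0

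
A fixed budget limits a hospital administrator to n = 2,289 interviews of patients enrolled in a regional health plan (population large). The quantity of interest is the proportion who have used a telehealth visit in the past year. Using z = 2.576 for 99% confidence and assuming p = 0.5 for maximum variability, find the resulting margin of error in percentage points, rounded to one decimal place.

SE(p̂) = √[p(1−p)/n] = √[0.2500/2289] = 0.01045.
E = z × SE = 2.576 × 0.01045 = 0.02692, or 2.7 percentage points.

2.7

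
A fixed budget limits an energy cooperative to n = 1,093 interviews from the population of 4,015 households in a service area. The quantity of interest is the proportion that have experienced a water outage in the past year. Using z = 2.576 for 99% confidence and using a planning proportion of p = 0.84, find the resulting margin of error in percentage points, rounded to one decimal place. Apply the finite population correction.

2.4

Finite-population factor: (N−n)/(N−1) = (4015−1093)/(4015−1) = 0.7280.
SE(p̂) = √[p(1−p)/n · (N−n)/(N−1)] = √[0.1344/1093 × 0.7280] = 0.00946.
E = z × SE = 2.576 × 0.00946 = 0.02437 ≈ 2.4 percentage points.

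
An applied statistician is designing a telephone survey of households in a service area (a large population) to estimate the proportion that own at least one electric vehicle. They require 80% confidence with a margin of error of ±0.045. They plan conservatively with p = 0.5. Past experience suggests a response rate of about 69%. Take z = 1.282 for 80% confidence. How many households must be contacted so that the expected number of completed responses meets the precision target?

Completed interviews needed: n₀ = 1.282² × 0.2500 / 0.045² ≈ 202.90 → 203.
At a 69% response rate, contacts needed = 203 / 0.69 ≈ 294.20 → 295.

295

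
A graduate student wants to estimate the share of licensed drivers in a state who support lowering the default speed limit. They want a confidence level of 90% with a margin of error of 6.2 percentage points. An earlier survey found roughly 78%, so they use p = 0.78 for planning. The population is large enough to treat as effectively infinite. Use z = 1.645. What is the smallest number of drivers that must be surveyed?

With p = 0.78, p(1−p) = 0.1716.
n = z²·p(1−p)/E² = 1.645² × 0.1716 / 0.062² = 2.7060 × 0.1716 / 0.003844 ≈ 120.80.
Rounding up gives n = 121.

121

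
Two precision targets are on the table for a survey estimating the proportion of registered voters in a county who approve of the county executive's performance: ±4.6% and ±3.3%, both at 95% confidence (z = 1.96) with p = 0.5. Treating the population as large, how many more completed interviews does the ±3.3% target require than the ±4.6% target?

At ±4.6%: n = 1.96² × 0.2500 / 0.046² ≈ 453.88 → 454.
At ±3.3%: n = 1.96² × 0.2500 / 0.033² ≈ 881.91 → 882.
Additional respondents: 882 − 454 = 428.

428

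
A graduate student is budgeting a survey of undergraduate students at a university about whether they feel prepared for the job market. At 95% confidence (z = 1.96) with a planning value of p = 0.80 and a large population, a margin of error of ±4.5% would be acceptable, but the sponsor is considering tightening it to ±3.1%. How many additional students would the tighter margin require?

At ±4.5%: n = 1.96² × 0.1600 / 0.045² ≈ 303.53 → 304.
At ±3.1%: n = 1.96² × 0.1600 / 0.031² ≈ 639.60 → 640.
Additional respondents: 640 − 304 = 336.

336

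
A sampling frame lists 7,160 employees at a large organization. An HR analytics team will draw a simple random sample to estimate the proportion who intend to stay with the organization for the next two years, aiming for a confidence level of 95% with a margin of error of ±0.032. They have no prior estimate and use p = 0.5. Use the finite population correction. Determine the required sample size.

830

For 95% confidence, z = 1.96.
Unadjusted: n₀ = 1.96² × 0.50 × 0.50 / 0.032² ≈ 937.89, so n₀ = 938.
Finite population correction with N = 7,160: n = n₀ / (1 + (n₀−1)/N) = 938 / (1 + 937/7160) = 938 / 1.1309 ≈ 829.45.
Rounding up, n = 830.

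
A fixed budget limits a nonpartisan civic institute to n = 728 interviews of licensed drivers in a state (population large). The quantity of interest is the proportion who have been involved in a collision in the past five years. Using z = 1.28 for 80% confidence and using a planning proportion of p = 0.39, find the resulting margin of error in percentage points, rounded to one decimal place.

SE(p̂) = √[p(1−p)/n] = √[0.2379/728] = 0.01808.
E = z × SE = 1.28 × 0.01808 = 0.02314, or 2.3 percentage points.

2.3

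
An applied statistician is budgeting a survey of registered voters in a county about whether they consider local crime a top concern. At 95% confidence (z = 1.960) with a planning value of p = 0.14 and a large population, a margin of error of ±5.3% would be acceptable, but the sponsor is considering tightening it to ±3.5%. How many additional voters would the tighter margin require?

At ±5.3%: n = 1.960² × 0.1204 / 0.053² ≈ 164.66 → 165.
At ±3.5%: n = 1.960² × 0.1204 / 0.035² ≈ 377.57 → 378.
Additional respondents: 378 − 165 = 213.

213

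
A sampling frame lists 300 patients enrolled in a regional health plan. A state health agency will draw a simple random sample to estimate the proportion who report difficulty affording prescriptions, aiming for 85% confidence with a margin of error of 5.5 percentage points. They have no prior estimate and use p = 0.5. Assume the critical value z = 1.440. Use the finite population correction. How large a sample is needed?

Unadjusted: n₀ = 1.440² × 0.50 × 0.50 / 0.055² ≈ 171.37, so n₀ = 172.
Finite population correction with N = 300: n = n₀ / (1 + (n₀−1)/N) = 172 / (1 + 171/300) = 172 / 1.5700 ≈ 109.55.
Rounding up, n = 110.

110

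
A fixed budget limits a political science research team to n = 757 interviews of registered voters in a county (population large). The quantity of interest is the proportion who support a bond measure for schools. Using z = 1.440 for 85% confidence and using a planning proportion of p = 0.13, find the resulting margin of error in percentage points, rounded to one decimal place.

1.8

SE(p̂) = √[p(1−p)/n] = √[0.1131/757] = 0.01222.
E = z × SE = 1.440 × 0.01222 = 0.01760, or 1.8 percentage points.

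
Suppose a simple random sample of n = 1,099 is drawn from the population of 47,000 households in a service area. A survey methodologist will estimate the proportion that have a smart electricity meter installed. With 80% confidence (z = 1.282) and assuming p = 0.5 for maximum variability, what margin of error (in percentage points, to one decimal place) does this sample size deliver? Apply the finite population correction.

Finite-population factor: (N−n)/(N−1) = (47000−1099)/(47000−1) = 0.9766.
SE(p̂) = √[p(1−p)/n · (N−n)/(N−1)] = √[0.2500/1099 × 0.9766] = 0.01491.
E = z × SE = 1.282 × 0.01491 = 0.01911 ≈ 1.9 percentage points.

1.9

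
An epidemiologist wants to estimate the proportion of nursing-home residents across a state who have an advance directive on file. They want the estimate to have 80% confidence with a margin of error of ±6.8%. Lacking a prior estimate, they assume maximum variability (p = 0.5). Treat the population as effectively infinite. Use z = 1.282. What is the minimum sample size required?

89

With p = 0.5, p(1−p) = 0.25.
n = z²·p(1−p)/E² = 1.282² × 0.2500 / 0.068² = 1.6435 × 0.2500 / 0.004624 ≈ 88.86.
Rounding up gives n = 89.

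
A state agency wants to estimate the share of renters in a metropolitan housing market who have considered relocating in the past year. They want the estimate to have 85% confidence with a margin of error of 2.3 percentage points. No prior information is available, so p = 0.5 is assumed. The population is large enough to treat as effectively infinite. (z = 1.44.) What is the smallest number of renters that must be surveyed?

980

With p = 0.5, p(1−p) = 0.25.
n = z²·p(1−p)/E² = 1.44² × 0.2500 / 0.023² = 2.0736 × 0.2500 / 0.000529 ≈ 979.96.
Rounding up gives n = 980.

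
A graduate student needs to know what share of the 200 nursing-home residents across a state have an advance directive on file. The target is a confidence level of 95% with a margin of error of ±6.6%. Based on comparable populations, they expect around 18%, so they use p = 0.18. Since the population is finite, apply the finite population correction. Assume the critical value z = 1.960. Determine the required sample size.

80

Unadjusted: n₀ = 1.960² × 0.18 × 0.82 / 0.066² ≈ 130.17, so n₀ = 131.
Finite population correction with N = 200: n = n₀ / (1 + (n₀−1)/N) = 131 / (1 + 130/200) = 131 / 1.6500 ≈ 79.39.
Rounding up, n = 80.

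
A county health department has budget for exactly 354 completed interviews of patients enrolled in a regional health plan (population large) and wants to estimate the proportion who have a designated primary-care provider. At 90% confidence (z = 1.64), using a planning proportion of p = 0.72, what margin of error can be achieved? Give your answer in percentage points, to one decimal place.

SE(p̂) = √[p(1−p)/n] = √[0.2016/354] = 0.02386.
E = z × SE = 1.64 × 0.02386 = 0.03914, or 3.9 percentage points.

3.9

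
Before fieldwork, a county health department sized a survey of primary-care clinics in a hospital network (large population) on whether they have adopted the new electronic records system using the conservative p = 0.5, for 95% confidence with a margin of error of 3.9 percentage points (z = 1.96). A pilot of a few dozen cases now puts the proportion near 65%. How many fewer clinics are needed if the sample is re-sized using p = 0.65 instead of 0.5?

57

Conservative (p = 0.5): n = 1.96² × 0.25 / 0.039² ≈ 631.43 → 632.
Using p = 0.65: p(1−p) = 0.2275, so n = 1.96² × 0.2275 / 0.039² ≈ 574.60 → 575.
Reduction: 632 − 575 = 57.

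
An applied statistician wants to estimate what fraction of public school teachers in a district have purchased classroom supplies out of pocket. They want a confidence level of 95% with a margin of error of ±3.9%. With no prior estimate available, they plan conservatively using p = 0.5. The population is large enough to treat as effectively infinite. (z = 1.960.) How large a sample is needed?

With p = 0.5, p(1−p) = 0.25.
n = z²·p(1−p)/E² = 1.960² × 0.2500 / 0.039² = 3.8416 × 0.2500 / 0.001521 ≈ 631.43.
Rounding up gives n = 632.

632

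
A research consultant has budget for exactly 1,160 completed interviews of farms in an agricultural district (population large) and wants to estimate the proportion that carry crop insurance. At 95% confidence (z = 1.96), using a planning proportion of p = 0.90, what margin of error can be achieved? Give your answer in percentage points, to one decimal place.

SE(p̂) = √[p(1−p)/n] = √[0.0900/1160] = 0.00881.
E = z × SE = 1.96 × 0.00881 = 0.01726, or 1.7 percentage points.

1.7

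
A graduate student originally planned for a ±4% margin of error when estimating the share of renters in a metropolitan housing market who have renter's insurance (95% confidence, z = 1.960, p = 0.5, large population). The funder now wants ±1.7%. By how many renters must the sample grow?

At ±4%: n = 1.960² × 0.2500 / 0.040² ≈ 600.25 → 601.
At ±1.7%: n = 1.960² × 0.2500 / 0.017² ≈ 3323.18 → 3324.
Additional respondents: 3324 − 601 = 2723.

2723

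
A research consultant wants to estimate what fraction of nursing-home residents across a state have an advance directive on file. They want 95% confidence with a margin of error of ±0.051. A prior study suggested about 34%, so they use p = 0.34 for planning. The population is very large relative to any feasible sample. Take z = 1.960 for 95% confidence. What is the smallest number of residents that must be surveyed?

With p = 0.34, p(1−p) = 0.2244.
n = z²·p(1−p)/E² = 1.960² × 0.2244 / 0.051² = 3.8416 × 0.2244 / 0.002601 ≈ 331.43.
Rounding up gives n = 332.

332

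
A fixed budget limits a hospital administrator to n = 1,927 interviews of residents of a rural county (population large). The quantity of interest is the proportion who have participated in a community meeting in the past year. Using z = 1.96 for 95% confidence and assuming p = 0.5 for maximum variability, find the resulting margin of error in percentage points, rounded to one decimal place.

2.2

SE(p̂) = √[p(1−p)/n] = √[0.2500/1927] = 0.01139.
E = z × SE = 1.96 × 0.01139 = 0.02232, or 2.2 percentage points.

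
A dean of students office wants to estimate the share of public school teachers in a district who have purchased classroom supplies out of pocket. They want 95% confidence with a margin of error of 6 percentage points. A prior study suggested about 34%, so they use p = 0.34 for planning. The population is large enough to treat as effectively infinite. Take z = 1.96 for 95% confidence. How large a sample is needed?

240

With p = 0.34, p(1−p) = 0.2244.
n = z²·p(1−p)/E² = 1.96² × 0.2244 / 0.060² = 3.8416 × 0.2244 / 0.003600 ≈ 239.46.
Rounding up gives n = 240.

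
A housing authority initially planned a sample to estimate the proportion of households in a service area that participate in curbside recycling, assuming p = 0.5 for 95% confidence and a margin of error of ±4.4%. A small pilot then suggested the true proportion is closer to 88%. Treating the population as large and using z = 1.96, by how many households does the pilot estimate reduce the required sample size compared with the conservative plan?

Conservative (p = 0.5): n = 1.96² × 0.25 / 0.044² ≈ 496.07 → 497.
Using p = 0.88: p(1−p) = 0.1056, so n = 1.96² × 0.1056 / 0.044² ≈ 209.54 → 210.
Reduction: 497 − 210 = 287.

287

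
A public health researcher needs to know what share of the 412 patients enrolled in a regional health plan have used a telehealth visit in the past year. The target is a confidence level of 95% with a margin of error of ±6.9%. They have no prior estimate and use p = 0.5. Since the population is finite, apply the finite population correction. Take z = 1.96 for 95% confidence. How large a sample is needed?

Unadjusted: n₀ = 1.96² × 0.50 × 0.50 / 0.069² ≈ 201.72, so n₀ = 202.
Finite population correction with N = 412: n = n₀ / (1 + (n₀−1)/N) = 202 / (1 + 201/412) = 202 / 1.4879 ≈ 135.77.
Rounding up, n = 136.

136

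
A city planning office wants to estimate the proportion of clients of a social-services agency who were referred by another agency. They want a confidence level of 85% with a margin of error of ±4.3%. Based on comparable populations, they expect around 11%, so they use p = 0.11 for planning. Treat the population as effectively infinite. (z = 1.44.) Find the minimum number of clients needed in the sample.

110

With p = 0.11, p(1−p) = 0.0979.
n = z²·p(1−p)/E² = 1.44² × 0.0979 / 0.043² = 2.0736 × 0.0979 / 0.001849 ≈ 109.79.
Rounding up gives n = 110.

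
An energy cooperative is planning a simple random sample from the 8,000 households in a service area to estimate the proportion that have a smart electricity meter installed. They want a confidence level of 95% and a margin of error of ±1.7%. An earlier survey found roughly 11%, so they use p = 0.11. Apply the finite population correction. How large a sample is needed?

For 95% confidence, z = 1.960.
Unadjusted: n₀ = 1.960² × 0.11 × 0.89 / 0.017² ≈ 1301.36, so n₀ = 1302.
Finite population correction with N = 8,000: n = n₀ / (1 + (n₀−1)/N) = 1302 / (1 + 1301/8000) = 1302 / 1.1626 ≈ 1119.88.
Rounding up, n = 1120.

1120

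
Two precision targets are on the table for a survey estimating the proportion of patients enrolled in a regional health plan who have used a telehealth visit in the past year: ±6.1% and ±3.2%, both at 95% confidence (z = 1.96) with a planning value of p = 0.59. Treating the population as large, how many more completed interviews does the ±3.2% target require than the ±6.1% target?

At ±6.1%: n = 1.96² × 0.2419 / 0.061² ≈ 249.74 → 250.
At ±3.2%: n = 1.96² × 0.2419 / 0.032² ≈ 907.50 → 908.
Additional respondents: 908 − 250 = 658.

658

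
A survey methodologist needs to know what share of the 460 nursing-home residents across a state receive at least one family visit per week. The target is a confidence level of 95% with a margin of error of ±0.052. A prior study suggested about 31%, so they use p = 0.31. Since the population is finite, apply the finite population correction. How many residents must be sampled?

For 95% confidence, z = 1.960.
Unadjusted: n₀ = 1.960² × 0.31 × 0.69 / 0.052² ≈ 303.89, so n₀ = 304.
Finite population correction with N = 460: n = n₀ / (1 + (n₀−1)/N) = 304 / (1 + 303/460) = 304 / 1.6587 ≈ 183.28.
Rounding up, n = 184.

184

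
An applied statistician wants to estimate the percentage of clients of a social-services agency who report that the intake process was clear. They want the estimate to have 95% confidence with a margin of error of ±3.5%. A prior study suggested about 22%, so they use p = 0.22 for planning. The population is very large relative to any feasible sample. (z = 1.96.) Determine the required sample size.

539

With p = 0.22, p(1−p) = 0.1716.
n = z²·p(1−p)/E² = 1.96² × 0.1716 / 0.035² = 3.8416 × 0.1716 / 0.001225 ≈ 538.14.
Rounding up gives n = 539.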